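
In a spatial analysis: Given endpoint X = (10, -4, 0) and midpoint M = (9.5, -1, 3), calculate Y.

Y = 2M - X
  = (2·9.5 - 10, 2·(-1) - (-4), 2·3 - 0)
  = (19 - 10, -2 + 4, 6 + 0)
  = (9, 2, 6)

(9, 2, 6)


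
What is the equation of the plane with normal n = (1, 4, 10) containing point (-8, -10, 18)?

The plane through P with normal n = (a, b, c) satisfies n·(r - P) = 0,
i.e. ax + by + cz = a·x₀ + b·y₀ + c·z₀.
d = 1·(-8) + 4·(-10) + 10·18
  = -8 - 40 + 180
  = 132
Equation: x + 4y + 10z = 132

x + 4y + 10z = 132


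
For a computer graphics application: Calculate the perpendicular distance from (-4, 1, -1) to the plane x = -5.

distance = |a·x₀ + b·y₀ + c·z₀ - d| / √(a² + b² + c²)
  = |1·(-4) + 0·1 + 0·(-1) - (-5)| / √(1² + 0² + 0²)
  = |-4 + 0 + 0 + 5| / √(1 + 0 + 0)
  = |1| / √1
  = 1 / 1
  ≈ 1

1


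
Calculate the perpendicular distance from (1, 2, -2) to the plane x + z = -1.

distance = |a·x₀ + b·y₀ + c·z₀ - d| / √(a² + b² + c²)
  = |1·1 + 0·2 + 1·(-2) - (-1)| / √(1² + 0² + 1²)
  = |1 + 0 - 2 + 1| / √(1 + 0 + 1)
  = |0| / √2
  = 0 / 1.414
  ≈ 0

0


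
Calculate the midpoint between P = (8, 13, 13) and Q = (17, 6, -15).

M = ((x₁+x₂)/2, (y₁+y₂)/2, (z₁+z₂)/2)
  = ((8 + 17)/2, (13 + 6)/2, (13 - 15)/2)
  = (25/2, 19/2, -2/2)
  = (12.5, 9.5, -1)

(12.5, 9.5, -1)


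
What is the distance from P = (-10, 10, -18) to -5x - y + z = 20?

distance = |a·x₀ + b·y₀ + c·z₀ - d| / √(a² + b² + c²)
  = |(-5)·(-10) + (-1)·10 + 1·(-18) - 20| / √((-5)² + (-1)² + 1²)
  = |50 - 10 - 18 - 20| / √(25 + 1 + 1)
  = |2| / √27
  = 2 / 5.196
  ≈ 0.3849

0.3849


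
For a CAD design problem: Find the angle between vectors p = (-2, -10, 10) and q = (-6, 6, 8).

p·q = (-2)·(-6) + (-10)·6 + 10·8 = 12 - 60 + 80 = 32
|p| = √((-2)² + (-10)² + 10²) = √204 ≈ 14.28
|q| = √((-6)² + 6² + 8²) = √136 ≈ 11.66
cos θ = (p·q)/(|p||q|) = 32/(14.28·11.66) ≈ 0.1921
θ = arccos(0.1921) ≈ 78.92°

78.92°


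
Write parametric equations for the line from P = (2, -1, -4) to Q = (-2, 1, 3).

Direction vector d = Q - P = (-2 - 2, 1 + 1, 3 + 4) = (-4, 2, 7)
Parametric form r = P + t·d:
x = 2 - 4t, y = -1 + 2t, z = -4 + 7t

x = 2 - 4t, y = -1 + 2t, z = -4 + 7t


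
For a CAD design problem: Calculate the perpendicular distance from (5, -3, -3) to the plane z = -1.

distance = |a·x₀ + b·y₀ + c·z₀ - d| / √(a² + b² + c²)
  = |0·5 + 0·(-3) + 1·(-3) - (-1)| / √(0² + 0² + 1²)
  = |0 + 0 - 3 + 1| / √(0 + 0 + 1)
  = |-2| / √1
  = 2 / 1
  ≈ 2

2


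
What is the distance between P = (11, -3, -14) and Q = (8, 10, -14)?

d = √[(x₂-x₁)² + (y₂-y₁)² + (z₂-z₁)²]
  = √[(-3)² + 13² + 0²]
  = √[9 + 169 + 0]
  = √178
  ≈ 13.34

13.34


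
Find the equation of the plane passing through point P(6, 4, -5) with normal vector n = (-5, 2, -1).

The plane through P with normal n = (a, b, c) satisfies n·(r - P) = 0,
i.e. ax + by + cz = a·x₀ + b·y₀ + c·z₀.
d = (-5)·6 + 2·4 + (-1)·(-5)
  = -30 + 8 + 5
  = -17
Equation: -5x + 2y - z = -17

-5x + 2y - z = -17


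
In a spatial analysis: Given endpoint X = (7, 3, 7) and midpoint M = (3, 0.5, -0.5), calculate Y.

Y = 2M - X
  = (2·3 - 7, 2·0.5 - 3, 2·(-0.5) - 7)
  = (6 - 7, 1 - 3, -1 - 7)
  = (-1, -2, -8)

(-1, -2, -8)


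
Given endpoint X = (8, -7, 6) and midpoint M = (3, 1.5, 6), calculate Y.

Y = 2M - X
  = (2·3 - 8, 2·1.5 - (-7), 2·6 - 6)
  = (6 - 8, 3 + 7, 12 - 6)
  = (-2, 10, 6)

(-2, 10, 6)


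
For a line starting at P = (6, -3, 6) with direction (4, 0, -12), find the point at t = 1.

P(t) = P + t·d
  = (6 + 4·1, -3 + 0·1, 6 + (-12)·1)
  = (6 + 4, -3 + 0, 6 - 12)
  = (10, -3, -6)

(10, -3, -6)


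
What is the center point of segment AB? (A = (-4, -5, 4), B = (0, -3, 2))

M = ((x₁+x₂)/2, (y₁+y₂)/2, (z₁+z₂)/2)
  = ((-4 + 0)/2, (-5 - 3)/2, (4 + 2)/2)
  = (-4/2, -8/2, 6/2)
  = (-2, -4, 3)

(-2, -4, 3)


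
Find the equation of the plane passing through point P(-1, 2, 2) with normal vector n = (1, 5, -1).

The plane through P with normal n = (a, b, c) satisfies n·(r - P) = 0,
i.e. ax + by + cz = a·x₀ + b·y₀ + c·z₀.
d = 1·(-1) + 5·2 + (-1)·2
  = -1 + 10 - 2
  = 7
Equation: x + 5y - z = 7

x + 5y - z = 7


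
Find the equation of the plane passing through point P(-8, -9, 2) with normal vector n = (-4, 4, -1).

The plane through P with normal n = (a, b, c) satisfies n·(r - P) = 0,
i.e. ax + by + cz = a·x₀ + b·y₀ + c·z₀.
d = (-4)·(-8) + 4·(-9) + (-1)·2
  = 32 - 36 - 2
  = -6
Equation: -4x + 4y - z = -6

-4x + 4y - z = -6


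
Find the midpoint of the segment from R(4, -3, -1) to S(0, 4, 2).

M = ((x₁+x₂)/2, (y₁+y₂)/2, (z₁+z₂)/2)
  = ((4 + 0)/2, (-3 + 4)/2, (-1 + 2)/2)
  = (4/2, 1/2, 1/2)
  = (2, 0.5, 0.5)

(2, 0.5, 0.5)


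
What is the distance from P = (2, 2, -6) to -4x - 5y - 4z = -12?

distance = |a·x₀ + b·y₀ + c·z₀ - d| / √(a² + b² + c²)
  = |(-4)·2 + (-5)·2 + (-4)·(-6) - (-12)| / √((-4)² + (-5)² + (-4)²)
  = |-8 - 10 + 24 + 12| / √(16 + 25 + 16)
  = |18| / √57
  = 18 / 7.55
  ≈ 2.384

2.384


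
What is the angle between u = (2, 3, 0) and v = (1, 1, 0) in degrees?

u·v = 2·1 + 3·1 + 0·0 = 2 + 3 + 0 = 5
|u| = √(2² + 3² + 0²) = √13 ≈ 3.606
|v| = √(1² + 1² + 0²) = √2 ≈ 1.414
cos θ = (u·v)/(|u||v|) = 5/(3.606·1.414) ≈ 0.9806
θ = arccos(0.9806) ≈ 11.31°

11.31°


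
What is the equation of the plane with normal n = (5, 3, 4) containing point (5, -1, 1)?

The plane through P with normal n = (a, b, c) satisfies n·(r - P) = 0,
i.e. ax + by + cz = a·x₀ + b·y₀ + c·z₀.
d = 5·5 + 3·(-1) + 4·1
  = 25 - 3 + 4
  = 26
Equation: 5x + 3y + 4z = 26

5x + 3y + 4z = 26


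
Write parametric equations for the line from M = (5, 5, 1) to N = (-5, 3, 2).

Direction vector d = N - M = (-5 - 5, 3 - 5, 2 - 1) = (-10, -2, 1)
Parametric form r = M + t·d:
x = 5 - 10t, y = 5 - 2t, z = 1 + t

x = 5 - 10t, y = 5 - 2t, z = 1 + t


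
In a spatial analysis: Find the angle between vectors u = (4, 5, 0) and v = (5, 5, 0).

u·v = 4·5 + 5·5 + 0·0 = 20 + 25 + 0 = 45
|u| = √(4² + 5² + 0²) = √41 ≈ 6.403
|v| = √(5² + 5² + 0²) = √50 ≈ 7.071
cos θ = (u·v)/(|u||v|) = 45/(6.403·7.071) ≈ 0.9939
θ = arccos(0.9939) ≈ 6.34°

6.34°


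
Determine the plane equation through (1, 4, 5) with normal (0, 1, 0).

The plane through P with normal n = (a, b, c) satisfies n·(r - P) = 0,
i.e. ax + by + cz = a·x₀ + b·y₀ + c·z₀.
d = 0·1 + 1·4 + 0·5
  = 0 + 4 + 0
  = 4
Equation: y = 4

y = 4


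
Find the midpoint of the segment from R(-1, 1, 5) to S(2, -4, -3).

M = ((x₁+x₂)/2, (y₁+y₂)/2, (z₁+z₂)/2)
  = ((-1 + 2)/2, (1 - 4)/2, (5 - 3)/2)
  = (1/2, -3/2, 2/2)
  = (0.5, -1.5, 1)

(0.5, -1.5, 1)


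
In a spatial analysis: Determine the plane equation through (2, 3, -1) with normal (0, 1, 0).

The plane through P with normal n = (a, b, c) satisfies n·(r - P) = 0,
i.e. ax + by + cz = a·x₀ + b·y₀ + c·z₀.
d = 0·2 + 1·3 + 0·(-1)
  = 0 + 3 + 0
  = 3
Equation: y = 3

y = 3


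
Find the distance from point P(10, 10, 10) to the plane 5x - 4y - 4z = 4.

distance = |a·x₀ + b·y₀ + c·z₀ - d| / √(a² + b² + c²)
  = |5·10 + (-4)·10 + (-4)·10 - 4| / √(5² + (-4)² + (-4)²)
  = |50 - 40 - 40 - 4| / √(25 + 16 + 16)
  = |-34| / √57
  = 34 / 7.55
  ≈ 4.503

4.503


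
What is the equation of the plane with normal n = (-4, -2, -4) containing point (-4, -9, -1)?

The plane through P with normal n = (a, b, c) satisfies n·(r - P) = 0,
i.e. ax + by + cz = a·x₀ + b·y₀ + c·z₀.
d = (-4)·(-4) + (-2)·(-9) + (-4)·(-1)
  = 16 + 18 + 4
  = 38
Equation: -4x - 2y - 4z = 38

-4x - 2y - 4z = 38


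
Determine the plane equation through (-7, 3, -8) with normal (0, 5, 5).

The plane through P with normal n = (a, b, c) satisfies n·(r - P) = 0,
i.e. ax + by + cz = a·x₀ + b·y₀ + c·z₀.
d = 0·(-7) + 5·3 + 5·(-8)
  = 0 + 15 - 40
  = -25
Equation: 5y + 5z = -25

5y + 5z = -25


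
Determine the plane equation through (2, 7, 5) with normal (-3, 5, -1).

The plane through P with normal n = (a, b, c) satisfies n·(r - P) = 0,
i.e. ax + by + cz = a·x₀ + b·y₀ + c·z₀.
d = (-3)·2 + 5·7 + (-1)·5
  = -6 + 35 - 5
  = 24
Equation: -3x + 5y - z = 24

-3x + 5y - z = 24


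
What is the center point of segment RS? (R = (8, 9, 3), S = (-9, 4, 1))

M = ((x₁+x₂)/2, (y₁+y₂)/2, (z₁+z₂)/2)
  = ((8 - 9)/2, (9 + 4)/2, (3 + 1)/2)
  = (-1/2, 13/2, 4/2)
  = (-0.5, 6.5, 2)

(-0.5, 6.5, 2)


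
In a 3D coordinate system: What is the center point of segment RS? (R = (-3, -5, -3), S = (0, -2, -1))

M = ((x₁+x₂)/2, (y₁+y₂)/2, (z₁+z₂)/2)
  = ((-3 + 0)/2, (-5 - 2)/2, (-3 - 1)/2)
  = (-3/2, -7/2, -4/2)
  = (-1.5, -3.5, -2)

(-1.5, -3.5, -2)


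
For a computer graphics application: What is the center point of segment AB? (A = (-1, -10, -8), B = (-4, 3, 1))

M = ((x₁+x₂)/2, (y₁+y₂)/2, (z₁+z₂)/2)
  = ((-1 - 4)/2, (-10 + 3)/2, (-8 + 1)/2)
  = (-5/2, -7/2, -7/2)
  = (-2.5, -3.5, -3.5)

(-2.5, -3.5, -3.5)


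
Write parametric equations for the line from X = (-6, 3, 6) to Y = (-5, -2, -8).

Direction vector d = Y - X = (-5 + 6, -2 - 3, -8 - 6) = (1, -5, -14)
Parametric form r = X + t·d:
x = -6 + t, y = 3 - 5t, z = 6 - 14t

x = -6 + t, y = 3 - 5t, z = 6 - 14t


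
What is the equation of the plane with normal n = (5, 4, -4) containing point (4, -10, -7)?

The plane through P with normal n = (a, b, c) satisfies n·(r - P) = 0,
i.e. ax + by + cz = a·x₀ + b·y₀ + c·z₀.
d = 5·4 + 4·(-10) + (-4)·(-7)
  = 20 - 40 + 28
  = 8
Equation: 5x + 4y - 4z = 8

5x + 4y - 4z = 8


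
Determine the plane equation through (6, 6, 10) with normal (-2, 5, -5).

The plane through P with normal n = (a, b, c) satisfies n·(r - P) = 0,
i.e. ax + by + cz = a·x₀ + b·y₀ + c·z₀.
d = (-2)·6 + 5·6 + (-5)·10
  = -12 + 30 - 50
  = -32
Equation: -2x + 5y - 5z = -32

-2x + 5y - 5z = -32


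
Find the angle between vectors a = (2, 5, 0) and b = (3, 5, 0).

a·b = 2·3 + 5·5 + 0·0 = 6 + 25 + 0 = 31
|a| = √(2² + 5² + 0²) = √29 ≈ 5.385
|b| = √(3² + 5² + 0²) = √34 ≈ 5.831
cos θ = (a·b)/(|a||b|) = 31/(5.385·5.831) ≈ 0.9872
θ = arccos(0.9872) ≈ 9.162°

9.162°


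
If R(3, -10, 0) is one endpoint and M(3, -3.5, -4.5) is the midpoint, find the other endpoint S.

S = 2M - R
  = (2·3 - 3, 2·(-3.5) - (-10), 2·(-4.5) - 0)
  = (6 - 3, -7 + 10, -9 + 0)
  = (3, 3, -9)

(3, 3, -9)


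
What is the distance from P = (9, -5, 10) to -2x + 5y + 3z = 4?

distance = |a·x₀ + b·y₀ + c·z₀ - d| / √(a² + b² + c²)
  = |(-2)·9 + 5·(-5) + 3·10 - 4| / √((-2)² + 5² + 3²)
  = |-18 - 25 + 30 - 4| / √(4 + 25 + 9)
  = |-17| / √38
  = 17 / 6.164
  ≈ 2.758

2.758


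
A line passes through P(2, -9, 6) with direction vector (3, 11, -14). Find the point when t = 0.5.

P(t) = P + t·d
  = (2 + 3·0.5, -9 + 11·0.5, 6 + (-14)·0.5)
  = (2 + 1.5, -9 + 5.5, 6 - 7)
  = (3.5, -3.5, -1)

(3.5, -3.5, -1)


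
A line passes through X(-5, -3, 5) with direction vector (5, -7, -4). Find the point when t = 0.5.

P(t) = X + t·d
  = (-5 + 5·0.5, -3 + (-7)·0.5, 5 + (-4)·0.5)
  = (-5 + 2.5, -3 - 3.5, 5 - 2)
  = (-2.5, -6.5, 3)

(-2.5, -6.5, 3)


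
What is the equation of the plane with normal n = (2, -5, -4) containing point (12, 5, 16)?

The plane through P with normal n = (a, b, c) satisfies n·(r - P) = 0,
i.e. ax + by + cz = a·x₀ + b·y₀ + c·z₀.
d = 2·12 + (-5)·5 + (-4)·16
  = 24 - 25 - 64
  = -65
Equation: 2x - 5y - 4z = -65

2x - 5y - 4z = -65


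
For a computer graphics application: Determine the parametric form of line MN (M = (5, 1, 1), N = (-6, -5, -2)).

Direction vector d = N - M = (-6 - 5, -5 - 1, -2 - 1) = (-11, -6, -3)
Parametric form r = M + t·d:
x = 5 - 11t, y = 1 - 6t, z = 1 - 3t

x = 5 - 11t, y = 1 - 6t, z = 1 - 3t


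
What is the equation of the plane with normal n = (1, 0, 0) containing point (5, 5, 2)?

The plane through P with normal n = (a, b, c) satisfies n·(r - P) = 0,
i.e. ax + by + cz = a·x₀ + b·y₀ + c·z₀.
d = 1·5 + 0·5 + 0·2
  = 5 + 0 + 0
  = 5
Equation: x = 5

x = 5


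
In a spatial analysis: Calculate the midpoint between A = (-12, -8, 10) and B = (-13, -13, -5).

M = ((x₁+x₂)/2, (y₁+y₂)/2, (z₁+z₂)/2)
  = ((-12 - 13)/2, (-8 - 13)/2, (10 - 5)/2)
  = (-25/2, -21/2, 5/2)
  = (-12.5, -10.5, 2.5)

(-12.5, -10.5, 2.5)


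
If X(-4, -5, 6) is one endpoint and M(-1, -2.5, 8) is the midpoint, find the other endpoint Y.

Y = 2M - X
  = (2·(-1) - (-4), 2·(-2.5) - (-5), 2·8 - 6)
  = (-2 + 4, -5 + 5, 16 - 6)
  = (2, 0, 10)

(2, 0, 10)


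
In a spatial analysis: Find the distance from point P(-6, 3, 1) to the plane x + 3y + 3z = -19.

distance = |a·x₀ + b·y₀ + c·z₀ - d| / √(a² + b² + c²)
  = |1·(-6) + 3·3 + 3·1 - (-19)| / √(1² + 3² + 3²)
  = |-6 + 9 + 3 + 19| / √(1 + 9 + 9)
  = |25| / √19
  = 25 / 4.359
  ≈ 5.735

5.735


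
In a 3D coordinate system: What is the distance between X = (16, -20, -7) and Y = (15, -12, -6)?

d = √[(x₂-x₁)² + (y₂-y₁)² + (z₂-z₁)²]
  = √[(-1)² + 8² + 1²]
  = √[1 + 64 + 1]
  = √66
  ≈ 8.124

8.124


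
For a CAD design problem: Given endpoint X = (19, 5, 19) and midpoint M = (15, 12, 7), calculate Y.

Y = 2M - X
  = (2·15 - 19, 2·12 - 5, 2·7 - 19)
  = (30 - 19, 24 - 5, 14 - 19)
  = (11, 19, -5)

(11, 19, -5)


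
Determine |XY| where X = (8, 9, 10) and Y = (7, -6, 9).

d = √[(x₂-x₁)² + (y₂-y₁)² + (z₂-z₁)²]
  = √[(-1)² + (-15)² + (-1)²]
  = √[1 + 225 + 1]
  = √227
  ≈ 15.07

15.07


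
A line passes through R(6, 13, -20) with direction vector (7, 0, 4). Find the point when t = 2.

P(t) = R + t·d
  = (6 + 7·2, 13 + 0·2, -20 + 4·2)
  = (6 + 14, 13 + 0, -20 + 8)
  = (20, 13, -12)

(20, 13, -12)


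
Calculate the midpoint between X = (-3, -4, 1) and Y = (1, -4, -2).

M = ((x₁+x₂)/2, (y₁+y₂)/2, (z₁+z₂)/2)
  = ((-3 + 1)/2, (-4 - 4)/2, (1 - 2)/2)
  = (-2/2, -8/2, -1/2)
  = (-1, -4, -0.5)

(-1, -4, -0.5)


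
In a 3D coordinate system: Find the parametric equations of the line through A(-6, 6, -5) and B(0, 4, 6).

Direction vector d = B - A = (0 + 6, 4 - 6, 6 + 5) = (6, -2, 11)
Parametric form r = A + t·d:
x = -6 + 6t, y = 6 - 2t, z = -5 + 11t

x = -6 + 6t, y = 6 - 2t, z = -5 + 11t


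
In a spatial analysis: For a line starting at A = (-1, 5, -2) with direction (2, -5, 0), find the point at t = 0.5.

P(t) = A + t·d
  = (-1 + 2·0.5, 5 + (-5)·0.5, -2 + 0·0.5)
  = (-1 + 1, 5 - 2.5, -2 + 0)
  = (0, 2.5, -2)

(0, 2.5, -2)


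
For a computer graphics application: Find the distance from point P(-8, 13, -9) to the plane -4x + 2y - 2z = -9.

distance = |a·x₀ + b·y₀ + c·z₀ - d| / √(a² + b² + c²)
  = |(-4)·(-8) + 2·13 + (-2)·(-9) - (-9)| / √((-4)² + 2² + (-2)²)
  = |32 + 26 + 18 + 9| / √(16 + 4 + 4)
  = |85| / √24
  = 85 / 4.899
  ≈ 17.35

17.35


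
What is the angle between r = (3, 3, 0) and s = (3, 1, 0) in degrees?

r·s = 3·3 + 3·1 + 0·0 = 9 + 3 + 0 = 12
|r| = √(3² + 3² + 0²) = √18 ≈ 4.243
|s| = √(3² + 1² + 0²) = √10 ≈ 3.162
cos θ = (r·s)/(|r||s|) = 12/(4.243·3.162) ≈ 0.8944
θ = arccos(0.8944) ≈ 26.57°

26.57°


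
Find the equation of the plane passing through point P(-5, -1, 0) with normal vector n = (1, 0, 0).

The plane through P with normal n = (a, b, c) satisfies n·(r - P) = 0,
i.e. ax + by + cz = a·x₀ + b·y₀ + c·z₀.
d = 1·(-5) + 0·(-1) + 0·0
  = -5 + 0 + 0
  = -5
Equation: x = -5

x = -5


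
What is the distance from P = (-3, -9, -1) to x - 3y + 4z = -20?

distance = |a·x₀ + b·y₀ + c·z₀ - d| / √(a² + b² + c²)
  = |1·(-3) + (-3)·(-9) + 4·(-1) - (-20)| / √(1² + (-3)² + 4²)
  = |-3 + 27 - 4 + 20| / √(1 + 9 + 16)
  = |40| / √26
  = 40 / 5.099
  ≈ 7.845

7.845


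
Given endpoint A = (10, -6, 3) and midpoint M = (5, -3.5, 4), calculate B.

B = 2M - A
  = (2·5 - 10, 2·(-3.5) - (-6), 2·4 - 3)
  = (10 - 10, -7 + 6, 8 - 3)
  = (0, -1, 5)

(0, -1, 5)


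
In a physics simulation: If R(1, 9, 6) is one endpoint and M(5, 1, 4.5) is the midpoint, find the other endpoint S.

S = 2M - R
  = (2·5 - 1, 2·1 - 9, 2·4.5 - 6)
  = (10 - 1, 2 - 9, 9 - 6)
  = (9, -7, 3)

(9, -7, 3)


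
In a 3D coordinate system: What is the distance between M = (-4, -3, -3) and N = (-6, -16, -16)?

d = √[(x₂-x₁)² + (y₂-y₁)² + (z₂-z₁)²]
  = √[(-2)² + (-13)² + (-13)²]
  = √[4 + 169 + 169]
  = √342
  ≈ 18.49

18.49


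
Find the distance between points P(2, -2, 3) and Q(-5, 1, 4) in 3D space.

d = √[(x₂-x₁)² + (y₂-y₁)² + (z₂-z₁)²]
  = √[(-7)² + 3² + 1²]
  = √[49 + 9 + 1]
  = √59
  ≈ 7.681

7.681


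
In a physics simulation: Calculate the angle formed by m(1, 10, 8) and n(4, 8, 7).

m·n = 1·4 + 10·8 + 8·7 = 4 + 80 + 56 = 140
|m| = √(1² + 10² + 8²) = √165 ≈ 12.85
|n| = √(4² + 8² + 7²) = √129 ≈ 11.36
cos θ = (m·n)/(|m||n|) = 140/(12.85·11.36) ≈ 0.9596
θ = arccos(0.9596) ≈ 16.34°

16.34°


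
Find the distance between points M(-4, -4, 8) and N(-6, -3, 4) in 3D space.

d = √[(x₂-x₁)² + (y₂-y₁)² + (z₂-z₁)²]
  = √[(-2)² + 1² + (-4)²]
  = √[4 + 1 + 16]
  = √21
  ≈ 4.583

4.583


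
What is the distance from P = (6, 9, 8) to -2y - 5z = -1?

distance = |a·x₀ + b·y₀ + c·z₀ - d| / √(a² + b² + c²)
  = |0·6 + (-2)·9 + (-5)·8 - (-1)| / √(0² + (-2)² + (-5)²)
  = |0 - 18 - 40 + 1| / √(0 + 4 + 25)
  = |-57| / √29
  = 57 / 5.385
  ≈ 10.58

10.58


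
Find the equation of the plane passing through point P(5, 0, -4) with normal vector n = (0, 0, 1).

The plane through P with normal n = (a, b, c) satisfies n·(r - P) = 0,
i.e. ax + by + cz = a·x₀ + b·y₀ + c·z₀.
d = 0·5 + 0·0 + 1·(-4)
  = 0 + 0 - 4
  = -4
Equation: z = -4

z = -4


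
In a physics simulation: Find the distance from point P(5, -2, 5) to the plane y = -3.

distance = |a·x₀ + b·y₀ + c·z₀ - d| / √(a² + b² + c²)
  = |0·5 + 1·(-2) + 0·5 - (-3)| / √(0² + 1² + 0²)
  = |0 - 2 + 0 + 3| / √(0 + 1 + 0)
  = |1| / √1
  = 1 / 1
  ≈ 1

1


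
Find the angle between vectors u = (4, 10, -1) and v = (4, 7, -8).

u·v = 4·4 + 10·7 + (-1)·(-8) = 16 + 70 + 8 = 94
|u| = √(4² + 10² + (-1)²) = √117 ≈ 10.82
|v| = √(4² + 7² + (-8)²) = √129 ≈ 11.36
cos θ = (u·v)/(|u||v|) = 94/(10.82·11.36) ≈ 0.7651
θ = arccos(0.7651) ≈ 40.08°

40.08°


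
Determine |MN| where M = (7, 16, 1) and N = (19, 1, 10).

d = √[(x₂-x₁)² + (y₂-y₁)² + (z₂-z₁)²]
  = √[12² + (-15)² + 9²]
  = √[144 + 225 + 81]
  = √450
  ≈ 21.21

21.21


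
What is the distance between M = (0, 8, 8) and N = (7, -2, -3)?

d = √[(x₂-x₁)² + (y₂-y₁)² + (z₂-z₁)²]
  = √[7² + (-10)² + (-11)²]
  = √[49 + 100 + 121]
  = √270
  ≈ 16.43

16.43


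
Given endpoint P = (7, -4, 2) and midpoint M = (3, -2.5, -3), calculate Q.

Q = 2M - P
  = (2·3 - 7, 2·(-2.5) - (-4), 2·(-3) - 2)
  = (6 - 7, -5 + 4, -6 - 2)
  = (-1, -1, -8)

(-1, -1, -8)


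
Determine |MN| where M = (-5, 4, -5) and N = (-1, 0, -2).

d = √[(x₂-x₁)² + (y₂-y₁)² + (z₂-z₁)²]
  = √[4² + (-4)² + 3²]
  = √[16 + 16 + 9]
  = √41
  ≈ 6.403

6.403


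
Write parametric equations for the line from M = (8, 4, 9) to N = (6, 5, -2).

Direction vector d = N - M = (6 - 8, 5 - 4, -2 - 9) = (-2, 1, -11)
Parametric form r = M + t·d:
x = 8 - 2t, y = 4 + t, z = 9 - 11t

x = 8 - 2t, y = 4 + t, z = 9 - 11t


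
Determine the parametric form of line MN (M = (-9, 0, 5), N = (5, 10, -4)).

Direction vector d = N - M = (5 + 9, 10 + 0, -4 - 5) = (14, 10, -9)
Parametric form r = M + t·d:
x = -9 + 14t, y = 0 + 10t, z = 5 - 9t

x = -9 + 14t, y = 0 + 10t, z = 5 - 9t


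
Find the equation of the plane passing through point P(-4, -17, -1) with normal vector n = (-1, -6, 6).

The plane through P with normal n = (a, b, c) satisfies n·(r - P) = 0,
i.e. ax + by + cz = a·x₀ + b·y₀ + c·z₀.
d = (-1)·(-4) + (-6)·(-17) + 6·(-1)
  = 4 + 102 - 6
  = 100
Equation: -x - 6y + 6z = 100

-x - 6y + 6z = 100


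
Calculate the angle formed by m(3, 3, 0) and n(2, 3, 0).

m·n = 3·2 + 3·3 + 0·0 = 6 + 9 + 0 = 15
|m| = √(3² + 3² + 0²) = √18 ≈ 4.243
|n| = √(2² + 3² + 0²) = √13 ≈ 3.606
cos θ = (m·n)/(|m||n|) = 15/(4.243·3.606) ≈ 0.9806
θ = arccos(0.9806) ≈ 11.31°

11.31°


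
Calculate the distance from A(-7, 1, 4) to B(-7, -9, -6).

d = √[(x₂-x₁)² + (y₂-y₁)² + (z₂-z₁)²]
  = √[0² + (-10)² + (-10)²]
  = √[0 + 100 + 100]
  = √200
  ≈ 14.14

14.14


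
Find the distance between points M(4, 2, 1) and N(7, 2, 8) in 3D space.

d = √[(x₂-x₁)² + (y₂-y₁)² + (z₂-z₁)²]
  = √[3² + 0² + 7²]
  = √[9 + 0 + 49]
  = √58
  ≈ 7.616

7.616


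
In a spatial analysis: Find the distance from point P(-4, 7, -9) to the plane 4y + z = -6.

distance = |a·x₀ + b·y₀ + c·z₀ - d| / √(a² + b² + c²)
  = |0·(-4) + 4·7 + 1·(-9) - (-6)| / √(0² + 4² + 1²)
  = |0 + 28 - 9 + 6| / √(0 + 16 + 1)
  = |25| / √17
  = 25 / 4.123
  ≈ 6.063

6.063


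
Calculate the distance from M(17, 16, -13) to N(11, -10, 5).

d = √[(x₂-x₁)² + (y₂-y₁)² + (z₂-z₁)²]
  = √[(-6)² + (-26)² + 18²]
  = √[36 + 676 + 324]
  = √1036
  ≈ 32.19

32.19


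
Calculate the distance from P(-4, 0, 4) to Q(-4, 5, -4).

d = √[(x₂-x₁)² + (y₂-y₁)² + (z₂-z₁)²]
  = √[0² + 5² + (-8)²]
  = √[0 + 25 + 64]
  = √89
  ≈ 9.434

9.434


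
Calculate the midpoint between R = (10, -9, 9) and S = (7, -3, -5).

M = ((x₁+x₂)/2, (y₁+y₂)/2, (z₁+z₂)/2)
  = ((10 + 7)/2, (-9 - 3)/2, (9 - 5)/2)
  = (17/2, -12/2, 4/2)
  = (8.5, -6, 2)

(8.5, -6, 2)


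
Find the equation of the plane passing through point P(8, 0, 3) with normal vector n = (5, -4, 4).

The plane through P with normal n = (a, b, c) satisfies n·(r - P) = 0,
i.e. ax + by + cz = a·x₀ + b·y₀ + c·z₀.
d = 5·8 + (-4)·0 + 4·3
  = 40 + 0 + 12
  = 52
Equation: 5x - 4y + 4z = 52

5x - 4y + 4z = 52


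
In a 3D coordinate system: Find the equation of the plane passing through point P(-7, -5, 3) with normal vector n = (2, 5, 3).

The plane through P with normal n = (a, b, c) satisfies n·(r - P) = 0,
i.e. ax + by + cz = a·x₀ + b·y₀ + c·z₀.
d = 2·(-7) + 5·(-5) + 3·3
  = -14 - 25 + 9
  = -30
Equation: 2x + 5y + 3z = -30

2x + 5y + 3z = -30


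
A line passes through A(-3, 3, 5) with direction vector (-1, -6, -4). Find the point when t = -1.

P(t) = A + t·d
  = (-3 + (-1)·(-1), 3 + (-6)·(-1), 5 + (-4)·(-1))
  = (-3 + 1, 3 + 6, 5 + 4)
  = (-2, 9, 9)

(-2, 9, 9)


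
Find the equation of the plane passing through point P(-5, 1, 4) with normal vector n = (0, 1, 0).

The plane through P with normal n = (a, b, c) satisfies n·(r - P) = 0,
i.e. ax + by + cz = a·x₀ + b·y₀ + c·z₀.
d = 0·(-5) + 1·1 + 0·4
  = 0 + 1 + 0
  = 1
Equation: y = 1

y = 1


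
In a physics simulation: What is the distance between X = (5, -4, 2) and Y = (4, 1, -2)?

d = √[(x₂-x₁)² + (y₂-y₁)² + (z₂-z₁)²]
  = √[(-1)² + 5² + (-4)²]
  = √[1 + 25 + 16]
  = √42
  ≈ 6.481

6.481


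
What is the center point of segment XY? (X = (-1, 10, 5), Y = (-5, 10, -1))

M = ((x₁+x₂)/2, (y₁+y₂)/2, (z₁+z₂)/2)
  = ((-1 - 5)/2, (10 + 10)/2, (5 - 1)/2)
  = (-6/2, 20/2, 4/2)
  = (-3, 10, 2)

(-3, 10, 2)


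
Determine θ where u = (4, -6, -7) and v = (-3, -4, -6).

u·v = 4·(-3) + (-6)·(-4) + (-7)·(-6) = -12 + 24 + 42 = 54
|u| = √(4² + (-6)² + (-7)²) = √101 ≈ 10.05
|v| = √((-3)² + (-4)² + (-6)²) = √61 ≈ 7.81
cos θ = (u·v)/(|u||v|) = 54/(10.05·7.81) ≈ 0.688
θ = arccos(0.688) ≈ 46.53°

46.53°


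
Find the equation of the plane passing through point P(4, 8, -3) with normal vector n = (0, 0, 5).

The plane through P with normal n = (a, b, c) satisfies n·(r - P) = 0,
i.e. ax + by + cz = a·x₀ + b·y₀ + c·z₀.
d = 0·4 + 0·8 + 5·(-3)
  = 0 + 0 - 15
  = -15
Equation: 5z = -15

5z = -15


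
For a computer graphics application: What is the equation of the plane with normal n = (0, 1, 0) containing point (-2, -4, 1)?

The plane through P with normal n = (a, b, c) satisfies n·(r - P) = 0,
i.e. ax + by + cz = a·x₀ + b·y₀ + c·z₀.
d = 0·(-2) + 1·(-4) + 0·1
  = 0 - 4 + 0
  = -4
Equation: y = -4

y = -4


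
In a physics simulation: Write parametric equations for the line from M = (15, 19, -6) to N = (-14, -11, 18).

Direction vector d = N - M = (-14 - 15, -11 - 19, 18 + 6) = (-29, -30, 24)
Parametric form r = M + t·d:
x = 15 - 29t, y = 19 - 30t, z = -6 + 24t

x = 15 - 29t, y = 19 - 30t, z = -6 + 24t


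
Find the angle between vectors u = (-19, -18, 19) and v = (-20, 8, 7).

u·v = (-19)·(-20) + (-18)·8 + 19·7 = 380 - 144 + 133 = 369
|u| = √((-19)² + (-18)² + 19²) = √1046 ≈ 32.34
|v| = √((-20)² + 8² + 7²) = √513 ≈ 22.65
cos θ = (u·v)/(|u||v|) = 369/(32.34·22.65) ≈ 0.5037
θ = arccos(0.5037) ≈ 59.75°

59.75°


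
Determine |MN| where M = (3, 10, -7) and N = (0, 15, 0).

d = √[(x₂-x₁)² + (y₂-y₁)² + (z₂-z₁)²]
  = √[(-3)² + 5² + 7²]
  = √[9 + 25 + 49]
  = √83
  ≈ 9.11

9.11


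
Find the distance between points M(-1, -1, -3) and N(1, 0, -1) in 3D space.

d = √[(x₂-x₁)² + (y₂-y₁)² + (z₂-z₁)²]
  = √[2² + 1² + 2²]
  = √[4 + 1 + 4]
  = √9
  ≈ 3

3


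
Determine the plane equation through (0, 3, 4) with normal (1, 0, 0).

The plane through P with normal n = (a, b, c) satisfies n·(r - P) = 0,
i.e. ax + by + cz = a·x₀ + b·y₀ + c·z₀.
d = 1·0 + 0·3 + 0·4
  = 0 + 0 + 0
  = 0
Equation: x = 0

x = 0


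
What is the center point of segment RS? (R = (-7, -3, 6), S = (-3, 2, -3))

M = ((x₁+x₂)/2, (y₁+y₂)/2, (z₁+z₂)/2)
  = ((-7 - 3)/2, (-3 + 2)/2, (6 - 3)/2)
  = (-10/2, -1/2, 3/2)
  = (-5, -0.5, 1.5)

(-5, -0.5, 1.5)


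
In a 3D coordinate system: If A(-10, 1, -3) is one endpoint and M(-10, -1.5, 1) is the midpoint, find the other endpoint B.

B = 2M - A
  = (2·(-10) - (-10), 2·(-1.5) - 1, 2·1 - (-3))
  = (-20 + 10, -3 - 1, 2 + 3)
  = (-10, -4, 5)

(-10, -4, 5)


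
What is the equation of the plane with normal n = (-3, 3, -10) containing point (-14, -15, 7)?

The plane through P with normal n = (a, b, c) satisfies n·(r - P) = 0,
i.e. ax + by + cz = a·x₀ + b·y₀ + c·z₀.
d = (-3)·(-14) + 3·(-15) + (-10)·7
  = 42 - 45 - 70
  = -73
Equation: -3x + 3y - 10z = -73

-3x + 3y - 10z = -73


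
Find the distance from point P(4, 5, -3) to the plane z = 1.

distance = |a·x₀ + b·y₀ + c·z₀ - d| / √(a² + b² + c²)
  = |0·4 + 0·5 + 1·(-3) - 1| / √(0² + 0² + 1²)
  = |0 + 0 - 3 - 1| / √(0 + 0 + 1)
  = |-4| / √1
  = 4 / 1
  ≈ 4

4


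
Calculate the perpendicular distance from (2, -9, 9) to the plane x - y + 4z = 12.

distance = |a·x₀ + b·y₀ + c·z₀ - d| / √(a² + b² + c²)
  = |1·2 + (-1)·(-9) + 4·9 - 12| / √(1² + (-1)² + 4²)
  = |2 + 9 + 36 - 12| / √(1 + 1 + 16)
  = |35| / √18
  = 35 / 4.243
  ≈ 8.25

8.25


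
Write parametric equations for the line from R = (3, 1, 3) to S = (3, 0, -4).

Direction vector d = S - R = (3 - 3, 0 - 1, -4 - 3) = (0, -1, -7)
Parametric form r = R + t·d:
x = 3, y = 1 - t, z = 3 - 7t

x = 3, y = 1 - t, z = 3 - 7t


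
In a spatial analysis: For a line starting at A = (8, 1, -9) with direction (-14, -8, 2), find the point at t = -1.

P(t) = A + t·d
  = (8 + (-14)·(-1), 1 + (-8)·(-1), -9 + 2·(-1))
  = (8 + 14, 1 + 8, -9 - 2)
  = (22, 9, -11)

(22, 9, -11)


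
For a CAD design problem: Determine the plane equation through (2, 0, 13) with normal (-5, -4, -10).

The plane through P with normal n = (a, b, c) satisfies n·(r - P) = 0,
i.e. ax + by + cz = a·x₀ + b·y₀ + c·z₀.
d = (-5)·2 + (-4)·0 + (-10)·13
  = -10 + 0 - 130
  = -140
Equation: -5x - 4y - 10z = -140

-5x - 4y - 10z = -140


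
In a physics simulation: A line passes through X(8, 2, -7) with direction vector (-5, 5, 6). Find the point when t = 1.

P(t) = X + t·d
  = (8 + (-5)·1, 2 + 5·1, -7 + 6·1)
  = (8 - 5, 2 + 5, -7 + 6)
  = (3, 7, -1)

(3, 7, -1)


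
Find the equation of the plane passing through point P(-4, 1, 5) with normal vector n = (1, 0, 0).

The plane through P with normal n = (a, b, c) satisfies n·(r - P) = 0,
i.e. ax + by + cz = a·x₀ + b·y₀ + c·z₀.
d = 1·(-4) + 0·1 + 0·5
  = -4 + 0 + 0
  = -4
Equation: x = -4

x = -4


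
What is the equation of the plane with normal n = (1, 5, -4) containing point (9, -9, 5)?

The plane through P with normal n = (a, b, c) satisfies n·(r - P) = 0,
i.e. ax + by + cz = a·x₀ + b·y₀ + c·z₀.
d = 1·9 + 5·(-9) + (-4)·5
  = 9 - 45 - 20
  = -56
Equation: x + 5y - 4z = -56

x + 5y - 4z = -56


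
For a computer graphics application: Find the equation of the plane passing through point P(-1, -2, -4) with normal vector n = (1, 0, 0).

The plane through P with normal n = (a, b, c) satisfies n·(r - P) = 0,
i.e. ax + by + cz = a·x₀ + b·y₀ + c·z₀.
d = 1·(-1) + 0·(-2) + 0·(-4)
  = -1 + 0 + 0
  = -1
Equation: x = -1

x = -1


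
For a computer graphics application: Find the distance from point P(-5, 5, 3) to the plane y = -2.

distance = |a·x₀ + b·y₀ + c·z₀ - d| / √(a² + b² + c²)
  = |0·(-5) + 1·5 + 0·3 - (-2)| / √(0² + 1² + 0²)
  = |0 + 5 + 0 + 2| / √(0 + 1 + 0)
  = |7| / √1
  = 7 / 1
  ≈ 7

7


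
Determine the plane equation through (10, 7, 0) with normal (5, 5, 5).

The plane through P with normal n = (a, b, c) satisfies n·(r - P) = 0,
i.e. ax + by + cz = a·x₀ + b·y₀ + c·z₀.
d = 5·10 + 5·7 + 5·0
  = 50 + 35 + 0
  = 85
Equation: 5x + 5y + 5z = 85

5x + 5y + 5z = 85


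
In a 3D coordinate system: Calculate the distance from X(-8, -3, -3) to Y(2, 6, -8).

d = √[(x₂-x₁)² + (y₂-y₁)² + (z₂-z₁)²]
  = √[10² + 9² + (-5)²]
  = √[100 + 81 + 25]
  = √206
  ≈ 14.35

14.35


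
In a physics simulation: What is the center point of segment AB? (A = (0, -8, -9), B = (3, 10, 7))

M = ((x₁+x₂)/2, (y₁+y₂)/2, (z₁+z₂)/2)
  = ((0 + 3)/2, (-8 + 10)/2, (-9 + 7)/2)
  = (3/2, 2/2, -2/2)
  = (1.5, 1, -1)

(1.5, 1, -1)


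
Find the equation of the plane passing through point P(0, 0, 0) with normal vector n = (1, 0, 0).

The plane through P with normal n = (a, b, c) satisfies n·(r - P) = 0,
i.e. ax + by + cz = a·x₀ + b·y₀ + c·z₀.
d = 1·0 + 0·0 + 0·0
  = 0 + 0 + 0
  = 0
Equation: x = 0

x = 0


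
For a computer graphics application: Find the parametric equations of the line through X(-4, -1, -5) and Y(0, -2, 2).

Direction vector d = Y - X = (0 + 4, -2 + 1, 2 + 5) = (4, -1, 7)
Parametric form r = X + t·d:
x = -4 + 4t, y = -1 - t, z = -5 + 7t

x = -4 + 4t, y = -1 - t, z = -5 + 7t


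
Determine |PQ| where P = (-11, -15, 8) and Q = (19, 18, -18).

d = √[(x₂-x₁)² + (y₂-y₁)² + (z₂-z₁)²]
  = √[30² + 33² + (-26)²]
  = √[900 + 1089 + 676]
  = √2665
  ≈ 51.62

51.62


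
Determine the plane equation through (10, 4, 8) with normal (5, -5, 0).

The plane through P with normal n = (a, b, c) satisfies n·(r - P) = 0,
i.e. ax + by + cz = a·x₀ + b·y₀ + c·z₀.
d = 5·10 + (-5)·4 + 0·8
  = 50 - 20 + 0
  = 30
Equation: 5x - 5y = 30

5x - 5y = 30


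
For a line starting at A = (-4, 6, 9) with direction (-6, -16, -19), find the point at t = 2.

P(t) = A + t·d
  = (-4 + (-6)·2, 6 + (-16)·2, 9 + (-19)·2)
  = (-4 - 12, 6 - 32, 9 - 38)
  = (-16, -26, -29)

(-16, -26, -29)


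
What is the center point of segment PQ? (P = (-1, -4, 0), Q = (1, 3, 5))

M = ((x₁+x₂)/2, (y₁+y₂)/2, (z₁+z₂)/2)
  = ((-1 + 1)/2, (-4 + 3)/2, (0 + 5)/2)
  = (0/2, -1/2, 5/2)
  = (0, -0.5, 2.5)

(0, -0.5, 2.5)


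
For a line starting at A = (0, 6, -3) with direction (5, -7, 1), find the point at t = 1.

P(t) = A + t·d
  = (0 + 5·1, 6 + (-7)·1, -3 + 1·1)
  = (0 + 5, 6 - 7, -3 + 1)
  = (5, -1, -2)

(5, -1, -2)


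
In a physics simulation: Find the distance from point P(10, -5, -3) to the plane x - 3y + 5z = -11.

distance = |a·x₀ + b·y₀ + c·z₀ - d| / √(a² + b² + c²)
  = |1·10 + (-3)·(-5) + 5·(-3) - (-11)| / √(1² + (-3)² + 5²)
  = |10 + 15 - 15 + 11| / √(1 + 9 + 25)
  = |21| / √35
  = 21 / 5.916
  ≈ 3.55

3.55


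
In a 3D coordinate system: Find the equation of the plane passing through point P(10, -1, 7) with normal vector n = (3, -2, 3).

The plane through P with normal n = (a, b, c) satisfies n·(r - P) = 0,
i.e. ax + by + cz = a·x₀ + b·y₀ + c·z₀.
d = 3·10 + (-2)·(-1) + 3·7
  = 30 + 2 + 21
  = 53
Equation: 3x - 2y + 3z = 53

3x - 2y + 3z = 53


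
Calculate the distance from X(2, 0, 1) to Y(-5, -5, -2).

d = √[(x₂-x₁)² + (y₂-y₁)² + (z₂-z₁)²]
  = √[(-7)² + (-5)² + (-3)²]
  = √[49 + 25 + 9]
  = √83
  ≈ 9.11

9.11


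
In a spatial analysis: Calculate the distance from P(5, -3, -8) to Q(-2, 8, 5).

d = √[(x₂-x₁)² + (y₂-y₁)² + (z₂-z₁)²]
  = √[(-7)² + 11² + 13²]
  = √[49 + 121 + 169]
  = √339
  ≈ 18.41

18.41


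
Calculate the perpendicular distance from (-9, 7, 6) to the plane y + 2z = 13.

distance = |a·x₀ + b·y₀ + c·z₀ - d| / √(a² + b² + c²)
  = |0·(-9) + 1·7 + 2·6 - 13| / √(0² + 1² + 2²)
  = |0 + 7 + 12 - 13| / √(0 + 1 + 4)
  = |6| / √5
  = 6 / 2.236
  ≈ 2.683

2.683


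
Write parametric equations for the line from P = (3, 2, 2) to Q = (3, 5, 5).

Direction vector d = Q - P = (3 - 3, 5 - 2, 5 - 2) = (0, 3, 3)
Parametric form r = P + t·d:
x = 3, y = 2 + 3t, z = 2 + 3t

x = 3, y = 2 + 3t, z = 2 + 3t


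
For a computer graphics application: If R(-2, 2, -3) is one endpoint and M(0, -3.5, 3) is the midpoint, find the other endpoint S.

S = 2M - R
  = (2·0 - (-2), 2·(-3.5) - 2, 2·3 - (-3))
  = (0 + 2, -7 - 2, 6 + 3)
  = (2, -9, 9)

(2, -9, 9)


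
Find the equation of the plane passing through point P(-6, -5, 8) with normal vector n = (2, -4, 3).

The plane through P with normal n = (a, b, c) satisfies n·(r - P) = 0,
i.e. ax + by + cz = a·x₀ + b·y₀ + c·z₀.
d = 2·(-6) + (-4)·(-5) + 3·8
  = -12 + 20 + 24
  = 32
Equation: 2x - 4y + 3z = 32

2x - 4y + 3z = 32


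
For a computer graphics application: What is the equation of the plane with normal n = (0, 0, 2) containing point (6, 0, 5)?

The plane through P with normal n = (a, b, c) satisfies n·(r - P) = 0,
i.e. ax + by + cz = a·x₀ + b·y₀ + c·z₀.
d = 0·6 + 0·0 + 2·5
  = 0 + 0 + 10
  = 10
Equation: 2z = 10

2z = 10


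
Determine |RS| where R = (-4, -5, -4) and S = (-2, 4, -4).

d = √[(x₂-x₁)² + (y₂-y₁)² + (z₂-z₁)²]
  = √[2² + 9² + 0²]
  = √[4 + 81 + 0]
  = √85
  ≈ 9.22

9.22


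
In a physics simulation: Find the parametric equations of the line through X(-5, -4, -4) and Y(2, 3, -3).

Direction vector d = Y - X = (2 + 5, 3 + 4, -3 + 4) = (7, 7, 1)
Parametric form r = X + t·d:
x = -5 + 7t, y = -4 + 7t, z = -4 + t

x = -5 + 7t, y = -4 + 7t, z = -4 + t


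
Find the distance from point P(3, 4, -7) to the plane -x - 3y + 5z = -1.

distance = |a·x₀ + b·y₀ + c·z₀ - d| / √(a² + b² + c²)
  = |(-1)·3 + (-3)·4 + 5·(-7) - (-1)| / √((-1)² + (-3)² + 5²)
  = |-3 - 12 - 35 + 1| / √(1 + 9 + 25)
  = |-49| / √35
  = 49 / 5.916
  ≈ 8.283

8.283


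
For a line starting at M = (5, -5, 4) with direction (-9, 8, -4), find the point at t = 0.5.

P(t) = M + t·d
  = (5 + (-9)·0.5, -5 + 8·0.5, 4 + (-4)·0.5)
  = (5 - 4.5, -5 + 4, 4 - 2)
  = (0.5, -1, 2)

(0.5, -1, 2)


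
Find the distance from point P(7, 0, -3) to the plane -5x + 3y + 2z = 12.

distance = |a·x₀ + b·y₀ + c·z₀ - d| / √(a² + b² + c²)
  = |(-5)·7 + 3·0 + 2·(-3) - 12| / √((-5)² + 3² + 2²)
  = |-35 + 0 - 6 - 12| / √(25 + 9 + 4)
  = |-53| / √38
  = 53 / 6.164
  ≈ 8.598

8.598


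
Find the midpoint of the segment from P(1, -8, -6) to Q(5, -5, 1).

M = ((x₁+x₂)/2, (y₁+y₂)/2, (z₁+z₂)/2)
  = ((1 + 5)/2, (-8 - 5)/2, (-6 + 1)/2)
  = (6/2, -13/2, -5/2)
  = (3, -6.5, -2.5)

(3, -6.5, -2.5)


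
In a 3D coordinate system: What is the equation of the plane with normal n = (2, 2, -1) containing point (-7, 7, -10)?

The plane through P with normal n = (a, b, c) satisfies n·(r - P) = 0,
i.e. ax + by + cz = a·x₀ + b·y₀ + c·z₀.
d = 2·(-7) + 2·7 + (-1)·(-10)
  = -14 + 14 + 10
  = 10
Equation: 2x + 2y - z = 10

2x + 2y - z = 10


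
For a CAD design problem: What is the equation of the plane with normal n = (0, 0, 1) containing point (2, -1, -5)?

The plane through P with normal n = (a, b, c) satisfies n·(r - P) = 0,
i.e. ax + by + cz = a·x₀ + b·y₀ + c·z₀.
d = 0·2 + 0·(-1) + 1·(-5)
  = 0 + 0 - 5
  = -5
Equation: z = -5

z = -5


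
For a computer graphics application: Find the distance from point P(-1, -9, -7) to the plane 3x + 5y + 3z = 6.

distance = |a·x₀ + b·y₀ + c·z₀ - d| / √(a² + b² + c²)
  = |3·(-1) + 5·(-9) + 3·(-7) - 6| / √(3² + 5² + 3²)
  = |-3 - 45 - 21 - 6| / √(9 + 25 + 9)
  = |-75| / √43
  = 75 / 6.557
  ≈ 11.44

11.44


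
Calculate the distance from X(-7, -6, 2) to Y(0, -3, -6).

d = √[(x₂-x₁)² + (y₂-y₁)² + (z₂-z₁)²]
  = √[7² + 3² + (-8)²]
  = √[49 + 9 + 64]
  = √122
  ≈ 11.05

11.05


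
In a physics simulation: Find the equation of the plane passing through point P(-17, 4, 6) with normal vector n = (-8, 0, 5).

The plane through P with normal n = (a, b, c) satisfies n·(r - P) = 0,
i.e. ax + by + cz = a·x₀ + b·y₀ + c·z₀.
d = (-8)·(-17) + 0·4 + 5·6
  = 136 + 0 + 30
  = 166
Equation: -8x + 5z = 166

-8x + 5z = 166


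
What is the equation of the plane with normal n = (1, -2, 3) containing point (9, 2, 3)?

The plane through P with normal n = (a, b, c) satisfies n·(r - P) = 0,
i.e. ax + by + cz = a·x₀ + b·y₀ + c·z₀.
d = 1·9 + (-2)·2 + 3·3
  = 9 - 4 + 9
  = 14
Equation: x - 2y + 3z = 14

x - 2y + 3z = 14


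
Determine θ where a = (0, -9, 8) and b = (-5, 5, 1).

a·b = 0·(-5) + (-9)·5 + 8·1 = 0 - 45 + 8 = -37
|a| = √(0² + (-9)² + 8²) = √145 ≈ 12.04
|b| = √((-5)² + 5² + 1²) = √51 ≈ 7.141
cos θ = (a·b)/(|a||b|) = -37/(12.04·7.141) ≈ -0.4303
θ = arccos(-0.4303) ≈ 115.5°

115.5°


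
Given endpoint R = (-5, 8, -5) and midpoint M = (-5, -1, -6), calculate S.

S = 2M - R
  = (2·(-5) - (-5), 2·(-1) - 8, 2·(-6) - (-5))
  = (-10 + 5, -2 - 8, -12 + 5)
  = (-5, -10, -7)

(-5, -10, -7)


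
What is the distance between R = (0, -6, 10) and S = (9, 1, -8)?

d = √[(x₂-x₁)² + (y₂-y₁)² + (z₂-z₁)²]
  = √[9² + 7² + (-18)²]
  = √[81 + 49 + 324]
  = √454
  ≈ 21.31

21.31


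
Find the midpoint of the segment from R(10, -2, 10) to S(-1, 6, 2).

M = ((x₁+x₂)/2, (y₁+y₂)/2, (z₁+z₂)/2)
  = ((10 - 1)/2, (-2 + 6)/2, (10 + 2)/2)
  = (9/2, 4/2, 12/2)
  = (4.5, 2, 6)

(4.5, 2, 6)


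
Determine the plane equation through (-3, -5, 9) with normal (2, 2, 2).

The plane through P with normal n = (a, b, c) satisfies n·(r - P) = 0,
i.e. ax + by + cz = a·x₀ + b·y₀ + c·z₀.
d = 2·(-3) + 2·(-5) + 2·9
  = -6 - 10 + 18
  = 2
Equation: 2x + 2y + 2z = 2

2x + 2y + 2z = 2
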